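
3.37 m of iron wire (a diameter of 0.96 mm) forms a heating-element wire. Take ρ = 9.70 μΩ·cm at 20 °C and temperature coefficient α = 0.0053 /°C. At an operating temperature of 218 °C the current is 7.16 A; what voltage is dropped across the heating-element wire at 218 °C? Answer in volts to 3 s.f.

ρ = 9.70 μΩ·cm = 9.70×10^-8 Ω·m
A = π(d/2)² = π(4.8000e-04 m)² = 7.238e-07 m²
R₍20₎ = ρL/A = (9.70×10^-8)(3.37)/(7.238e-07) = 0.4516 Ω
R₍218₎ = R₍20₎(1 + αΔT) = 0.4516 × (1 + 0.0053×198) = 0.9255 Ω
V = IR = 7.16 × 0.9255 = 6.63 V

6.63 V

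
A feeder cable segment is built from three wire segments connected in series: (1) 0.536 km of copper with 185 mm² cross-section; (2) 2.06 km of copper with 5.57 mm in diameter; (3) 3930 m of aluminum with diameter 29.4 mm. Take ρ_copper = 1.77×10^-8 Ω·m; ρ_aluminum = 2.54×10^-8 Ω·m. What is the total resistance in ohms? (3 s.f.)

Seg 1: A = 185 mm² = 1.850e-04 m²
R_1 = (1.77×10^-8)(536)/(1.850e-04) = 0.05128 Ω
Seg 2: A = π(d/2)² = π(2.7850e-03 m)² = 2.437e-05 m²
R_2 = (1.77×10^-8)(2060)/(2.437e-05) = 1.496 Ω
Seg 3: A = π(d/2)² = π(1.4700e-02 m)² = 6.789e-04 m²
R_3 = (2.54×10^-8)(3930)/(6.789e-04) = 0.147 Ω
R_total = R_1 + R_2 + R_3 = 1.69 Ω

1.69 Ω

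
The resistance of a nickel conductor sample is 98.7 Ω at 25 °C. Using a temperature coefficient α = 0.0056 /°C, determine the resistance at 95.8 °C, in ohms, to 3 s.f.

138 Ω

ΔT = 95.8 − 25 = 70.8 °C
R = R₀(1 + αΔT) = 98.7 × (1 + 0.0056×70.8) = 98.7 × 1.397 = 138 Ω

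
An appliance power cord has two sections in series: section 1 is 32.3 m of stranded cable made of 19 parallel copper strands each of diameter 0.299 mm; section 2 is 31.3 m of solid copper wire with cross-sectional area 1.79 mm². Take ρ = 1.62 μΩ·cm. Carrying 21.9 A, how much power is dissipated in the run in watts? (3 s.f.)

324 W

ρ = 1.62 μΩ·cm = 1.62×10^-8 Ω·m
Section 1: A_strand = π(1.4950e-04)² = 7.022e-08 m²; R₁ = ρL/(N·A_s) = (1.62×10^-8)(32.3)/(19×7.022e-08) = 0.3922 Ω
Section 2: A = 1.79 mm² = 1.790e-06 m²
R₂ = (1.62×10^-8)(31.3)/(1.790e-06) = 0.2833 Ω
R = R₁ + R₂ = 0.6755 Ω
P = I²R = (21.9)² × 0.6755 = 324 W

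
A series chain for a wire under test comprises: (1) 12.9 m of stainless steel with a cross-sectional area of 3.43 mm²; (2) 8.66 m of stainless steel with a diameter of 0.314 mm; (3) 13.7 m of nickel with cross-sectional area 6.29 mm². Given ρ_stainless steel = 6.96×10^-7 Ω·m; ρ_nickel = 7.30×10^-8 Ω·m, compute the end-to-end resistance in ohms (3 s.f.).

Seg 1: A = 3.43 mm² = 3.430e-06 m²
R_1 = (6.96×10^-7)(12.9)/(3.430e-06) = 2.618 Ω
Seg 2: A = π(d/2)² = π(1.5700e-04 m)² = 7.744e-08 m²
R_2 = (6.96×10^-7)(8.66)/(7.744e-08) = 77.84 Ω
Seg 3: A = 6.29 mm² = 6.290e-06 m²
R_3 = (7.30×10^-8)(13.7)/(6.290e-06) = 0.159 Ω
R_total = R_1 + R_2 + R_3 = 80.6 Ω

80.6 Ω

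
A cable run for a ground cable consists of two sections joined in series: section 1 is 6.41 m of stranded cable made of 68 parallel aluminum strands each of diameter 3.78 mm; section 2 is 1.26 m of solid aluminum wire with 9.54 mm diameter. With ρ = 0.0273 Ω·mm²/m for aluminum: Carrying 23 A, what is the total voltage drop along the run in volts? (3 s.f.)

0.0163 V

ρ = 0.0273 Ω·mm²/m = 2.73×10^-8 Ω·m
Section 1: A_strand = π(1.8900e-03)² = 1.122e-05 m²; R₁ = ρL/(N·A_s) = (2.73×10^-8)(6.41)/(68×1.122e-05) = 2.293×10^-4 Ω
Section 2: A = π(d/2)² = π(4.7700e-03 m)² = 7.148e-05 m²
R₂ = (2.73×10^-8)(1.26)/(7.148e-05) = 4.812×10^-4 Ω
R = R₁ + R₂ = 7.105×10^-4 Ω
V = IR = 23 × 7.105×10^-4 = 0.0163 V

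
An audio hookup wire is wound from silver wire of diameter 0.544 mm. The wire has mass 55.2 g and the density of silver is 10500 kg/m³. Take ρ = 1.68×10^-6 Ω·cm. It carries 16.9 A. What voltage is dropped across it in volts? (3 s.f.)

27.6 V

ρ = 1.68×10^-6 Ω·cm = 1.68×10^-8 Ω·m
A = π(d/2)² = π(2.7200e-04 m)² = 2.3243e-07 m²
L = m/(density·A) = 0.0552/(10500×2.3243e-07) = 22.62 m
R = ρL/A = (1.68×10^-8)(22.62)/(2.3243e-07) = 1.635 Ω
V = IR = 16.9 × 1.635 = 27.6 V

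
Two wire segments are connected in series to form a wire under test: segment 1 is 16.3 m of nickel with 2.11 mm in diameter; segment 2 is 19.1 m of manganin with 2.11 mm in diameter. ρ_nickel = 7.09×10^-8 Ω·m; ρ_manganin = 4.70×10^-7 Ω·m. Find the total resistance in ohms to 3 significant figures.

2.90 Ω

Segment 1: A = π(d/2)² = π(1.0550e-03 m)² = 3.497e-06 m²
R₁ = ρL/A = (7.09×10^-8)(16.3)/(3.497e-06) = 0.3305 Ω
R₂ = (4.70×10^-7)(19.1)/(3.497e-06) = 2.567 Ω
R = R₁ + R₂ = 2.90 Ω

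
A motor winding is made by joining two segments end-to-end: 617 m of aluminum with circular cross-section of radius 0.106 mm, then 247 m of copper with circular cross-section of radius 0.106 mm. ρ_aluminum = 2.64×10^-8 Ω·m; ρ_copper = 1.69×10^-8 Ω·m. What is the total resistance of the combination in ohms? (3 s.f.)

580 Ω

Segment 1: A = πr² = π(1.0600e-04 m)² = 3.530e-08 m²
R₁ = ρL/A = (2.64×10^-8)(617)/(3.530e-08) = 461.5 Ω
R₂ = (1.69×10^-8)(247)/(3.530e-08) = 118.3 Ω
R = R₁ + R₂ = 580 Ω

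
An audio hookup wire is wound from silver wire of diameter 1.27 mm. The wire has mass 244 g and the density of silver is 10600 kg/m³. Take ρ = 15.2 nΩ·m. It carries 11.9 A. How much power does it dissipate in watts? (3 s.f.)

30.9 W

ρ = 15.2 nΩ·m = 1.52×10^-8 Ω·m
A = π(d/2)² = π(6.3500e-04 m)² = 1.2668e-06 m²
L = m/(density·A) = 0.244/(10600×1.2668e-06) = 18.17 m
R = ρL/A = (1.52×10^-8)(18.17)/(1.2668e-06) = 0.218 Ω
P = I²R = (11.9)² × 0.218 = 30.9 W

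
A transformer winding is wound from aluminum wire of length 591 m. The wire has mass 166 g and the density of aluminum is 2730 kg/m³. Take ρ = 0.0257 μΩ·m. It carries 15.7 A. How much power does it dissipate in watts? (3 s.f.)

36400 W

ρ = 0.0257 μΩ·m = 2.57×10^-8 Ω·m
A = m/(density·L) = 0.166/(2730×591) = 1.0289e-07 m²
R = ρL/A = (2.57×10^-8)(591)/(1.0289e-07) = 147.6 Ω
P = I²R = (15.7)² × 147.6 = 36400 W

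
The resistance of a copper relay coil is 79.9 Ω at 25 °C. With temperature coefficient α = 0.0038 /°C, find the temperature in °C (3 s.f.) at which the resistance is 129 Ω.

R = R₀(1 + α(T − T₀)) ⇒ T = T₀ + (R/R₀ − 1)/α
T = 25 + (129/79.9 − 1)/0.0038 = 25 + (0.6145)/0.0038 = 187 °C

187 °C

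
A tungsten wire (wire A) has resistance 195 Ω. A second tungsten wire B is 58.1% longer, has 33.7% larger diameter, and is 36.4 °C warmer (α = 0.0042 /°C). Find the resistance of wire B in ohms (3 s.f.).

R ∝ ρL/d² with ρ ∝ (1+αΔT), so R_B/R_A = (1 + 58.1/100) × (1 + 33.7/100)⁻² × (1 + 0.0042×36.4)
= 1.581 × 0.5594 × 1.153 = 1.02
R_B = 1.02 × 195 = 199 Ω

199 Ω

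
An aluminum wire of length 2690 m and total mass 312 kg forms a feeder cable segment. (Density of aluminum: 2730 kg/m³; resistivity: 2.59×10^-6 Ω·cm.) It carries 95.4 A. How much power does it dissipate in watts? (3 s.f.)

ρ = 2.59×10^-6 Ω·cm = 2.59×10^-8 Ω·m
A = m/(density·L) = 312/(2730×2690) = 4.2485e-05 m²
R = ρL/A = (2.59×10^-8)(2690)/(4.2485e-05) = 1.64 Ω
P = I²R = (95.4)² × 1.64 = 14900 W

14900 W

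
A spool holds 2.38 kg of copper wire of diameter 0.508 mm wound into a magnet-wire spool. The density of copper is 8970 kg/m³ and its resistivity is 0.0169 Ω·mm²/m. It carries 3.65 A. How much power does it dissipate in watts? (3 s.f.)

1450 W

ρ = 0.0169 Ω·mm²/m = 1.69×10^-8 Ω·m
A = π(d/2)² = π(2.5400e-04 m)² = 2.0268e-07 m²
L = m/(density·A) = 2.38/(8970×2.0268e-07) = 1309 m
R = ρL/A = (1.69×10^-8)(1309)/(2.0268e-07) = 109.2 Ω
P = I²R = (3.65)² × 109.2 = 1450 W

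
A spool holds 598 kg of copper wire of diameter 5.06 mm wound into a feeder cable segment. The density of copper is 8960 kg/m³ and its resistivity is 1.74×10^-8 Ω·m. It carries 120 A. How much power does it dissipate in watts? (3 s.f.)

A = π(d/2)² = π(2.5300e-03 m)² = 2.0109e-05 m²
L = m/(density·A) = 598/(8960×2.0109e-05) = 3319 m
R = ρL/A = (1.74×10^-8)(3319)/(2.0109e-05) = 2.872 Ω
P = I²R = (120)² × 2.872 = 41400 W

41400 W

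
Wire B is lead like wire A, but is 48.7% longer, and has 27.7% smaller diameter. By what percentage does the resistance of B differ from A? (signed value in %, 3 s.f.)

R ∝ L/d², so R_B/R_A = (1 + 48.7/100) × (1 − 27.7/100)⁻²
= 1.487 × 1.913 = 2.845
(R_B − R_A)/R_A = 2.845 − 1 = 184%

184%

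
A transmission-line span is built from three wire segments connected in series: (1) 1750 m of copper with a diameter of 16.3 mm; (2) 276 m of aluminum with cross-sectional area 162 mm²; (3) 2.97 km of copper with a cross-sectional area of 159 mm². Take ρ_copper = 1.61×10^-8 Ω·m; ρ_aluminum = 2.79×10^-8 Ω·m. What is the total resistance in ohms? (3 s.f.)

Seg 1: A = π(d/2)² = π(8.1500e-03 m)² = 2.087e-04 m²
R_1 = (1.61×10^-8)(1750)/(2.087e-04) = 0.135 Ω
Seg 2: A = 162 mm² = 1.620e-04 m²
R_2 = (2.79×10^-8)(276)/(1.620e-04) = 0.04753 Ω
Seg 3: A = 159 mm² = 1.590e-04 m²
R_3 = (1.61×10^-8)(2970)/(1.590e-04) = 0.3007 Ω
R_total = R_1 + R_2 + R_3 = 0.483 Ω

0.483 Ω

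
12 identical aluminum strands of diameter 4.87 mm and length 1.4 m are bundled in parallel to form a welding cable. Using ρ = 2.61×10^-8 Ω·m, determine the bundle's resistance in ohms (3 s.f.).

1.63×10^-4 Ω

A_strand = π(2.4350e-03 m)² = 1.863e-05 m²
R_strand = ρL/A = (2.61×10^-8)(1.4)/(1.863e-05) = 0.001962 Ω
R_total = R_strand/N = 0.001962/12 = 1.63×10^-4 Ω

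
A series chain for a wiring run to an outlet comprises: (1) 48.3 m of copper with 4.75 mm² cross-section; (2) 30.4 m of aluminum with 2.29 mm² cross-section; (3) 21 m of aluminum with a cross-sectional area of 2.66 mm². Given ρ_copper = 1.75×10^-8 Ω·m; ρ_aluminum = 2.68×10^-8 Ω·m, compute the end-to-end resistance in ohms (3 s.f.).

Seg 1: A = 4.75 mm² = 4.750e-06 m²
R_1 = (1.75×10^-8)(48.3)/(4.750e-06) = 0.1779 Ω
Seg 2: A = 2.29 mm² = 2.290e-06 m²
R_2 = (2.68×10^-8)(30.4)/(2.290e-06) = 0.3558 Ω
Seg 3: A = 2.66 mm² = 2.660e-06 m²
R_3 = (2.68×10^-8)(21)/(2.660e-06) = 0.2116 Ω
R_total = R_1 + R_2 + R_3 = 0.745 Ω

0.745 Ω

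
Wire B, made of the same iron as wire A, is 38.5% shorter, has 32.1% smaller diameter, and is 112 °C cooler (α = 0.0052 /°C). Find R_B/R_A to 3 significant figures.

0.557

R ∝ ρL/d² with ρ ∝ (1+αΔT), so R_B/R_A = (1 − 38.5/100) × (1 − 32.1/100)⁻² × (1 − 0.0052×112)
= 0.615 × 2.169 × 0.4176 = 0.557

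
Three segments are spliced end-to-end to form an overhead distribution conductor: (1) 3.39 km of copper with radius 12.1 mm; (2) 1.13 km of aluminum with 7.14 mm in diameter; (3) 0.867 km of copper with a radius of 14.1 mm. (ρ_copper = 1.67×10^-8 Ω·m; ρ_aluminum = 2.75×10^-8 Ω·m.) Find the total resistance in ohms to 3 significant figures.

0.922 Ω

Seg 1: A = πr² = π(1.2100e-02 m)² = 4.600e-04 m²
R_1 = (1.67×10^-8)(3390)/(4.600e-04) = 0.1231 Ω
Seg 2: A = π(d/2)² = π(3.5700e-03 m)² = 4.004e-05 m²
R_2 = (2.75×10^-8)(1130)/(4.004e-05) = 0.7761 Ω
Seg 3: A = πr² = π(1.4100e-02 m)² = 6.246e-04 m²
R_3 = (1.67×10^-8)(867)/(6.246e-04) = 0.02318 Ω
R_total = R_1 + R_2 + R_3 = 0.922 Ω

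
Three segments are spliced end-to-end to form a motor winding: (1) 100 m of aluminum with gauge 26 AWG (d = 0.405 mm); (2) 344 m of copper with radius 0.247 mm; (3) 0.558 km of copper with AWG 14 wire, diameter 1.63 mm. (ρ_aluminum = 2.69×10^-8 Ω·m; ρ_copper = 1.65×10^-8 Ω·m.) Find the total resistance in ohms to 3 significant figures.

Seg 1: A = π(0.405/2 mm)² = π(2.0250e-04 m)² = 1.288e-07 m²
R_1 = (2.69×10^-8)(100)/(1.288e-07) = 20.88 Ω
Seg 2: A = πr² = π(2.4700e-04 m)² = 1.917e-07 m²
R_2 = (1.65×10^-8)(344)/(1.917e-07) = 29.61 Ω
Seg 3: A = π(1.63/2 mm)² = π(8.1500e-04 m)² = 2.087e-06 m²
R_3 = (1.65×10^-8)(558)/(2.087e-06) = 4.412 Ω
R_total = R_1 + R_2 + R_3 = 54.9 Ω

54.9 Ω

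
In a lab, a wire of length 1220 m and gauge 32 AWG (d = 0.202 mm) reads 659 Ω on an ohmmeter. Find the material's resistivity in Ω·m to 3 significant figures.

1.73×10^-8 Ω·m

A = π(0.202/2 mm)² = π(1.0100e-04 m)² = 3.205e-08 m²
ρ = RA/L = (659)(3.205e-08)/(1220) = 1.73×10^-8 Ω·m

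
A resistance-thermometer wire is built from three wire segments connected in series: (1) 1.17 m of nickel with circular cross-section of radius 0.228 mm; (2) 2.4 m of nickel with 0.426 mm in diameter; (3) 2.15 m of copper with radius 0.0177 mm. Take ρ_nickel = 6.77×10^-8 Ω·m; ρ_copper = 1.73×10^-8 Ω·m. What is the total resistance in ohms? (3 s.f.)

Seg 1: A = πr² = π(2.2800e-04 m)² = 1.633e-07 m²
R_1 = (6.77×10^-8)(1.17)/(1.633e-07) = 0.485 Ω
Seg 2: A = π(d/2)² = π(2.1300e-04 m)² = 1.425e-07 m²
R_2 = (6.77×10^-8)(2.4)/(1.425e-07) = 1.14 Ω
Seg 3: A = πr² = π(1.7700e-05 m)² = 9.842e-10 m²
R_3 = (1.73×10^-8)(2.15)/(9.842e-10) = 37.79 Ω
R_total = R_1 + R_2 + R_3 = 39.4 Ω

39.4 Ω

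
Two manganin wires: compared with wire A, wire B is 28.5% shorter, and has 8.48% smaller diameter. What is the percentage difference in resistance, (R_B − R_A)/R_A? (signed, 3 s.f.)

R ∝ L/d², so R_B/R_A = (1 − 28.5/100) × (1 − 8.48/100)⁻²
= 0.715 × 1.194 = 0.8536
(R_B − R_A)/R_A = 0.8536 − 1 = -14.6%

-14.6%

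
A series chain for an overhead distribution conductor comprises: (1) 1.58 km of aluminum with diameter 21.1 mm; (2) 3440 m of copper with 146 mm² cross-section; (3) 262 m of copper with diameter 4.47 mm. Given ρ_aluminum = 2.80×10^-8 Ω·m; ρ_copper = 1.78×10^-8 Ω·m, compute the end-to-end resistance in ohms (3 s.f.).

Seg 1: A = π(d/2)² = π(1.0550e-02 m)² = 3.497e-04 m²
R_1 = (2.80×10^-8)(1580)/(3.497e-04) = 0.1265 Ω
Seg 2: A = 146 mm² = 1.460e-04 m²
R_2 = (1.78×10^-8)(3440)/(1.460e-04) = 0.4194 Ω
Seg 3: A = π(d/2)² = π(2.2350e-03 m)² = 1.569e-05 m²
R_3 = (1.78×10^-8)(262)/(1.569e-05) = 0.2972 Ω
R_total = R_1 + R_2 + R_3 = 0.843 Ω

0.843 Ω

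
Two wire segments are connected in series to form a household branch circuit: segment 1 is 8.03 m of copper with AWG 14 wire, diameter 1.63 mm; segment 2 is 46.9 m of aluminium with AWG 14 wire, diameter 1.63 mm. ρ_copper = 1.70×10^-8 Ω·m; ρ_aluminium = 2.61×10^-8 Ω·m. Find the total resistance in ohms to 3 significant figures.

Segment 1: A = π(1.63/2 mm)² = π(8.1500e-04 m)² = 2.087e-06 m²
R₁ = ρL/A = (1.70×10^-8)(8.03)/(2.087e-06) = 0.06542 Ω
R₂ = (2.61×10^-8)(46.9)/(2.087e-06) = 0.5866 Ω
R = R₁ + R₂ = 0.652 Ω

0.652 Ω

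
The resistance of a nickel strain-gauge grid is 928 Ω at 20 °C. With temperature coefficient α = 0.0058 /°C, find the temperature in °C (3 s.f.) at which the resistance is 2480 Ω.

308 °C

R = R₀(1 + α(T − T₀)) ⇒ T = T₀ + (R/R₀ − 1)/α
T = 20 + (2480/928 − 1)/0.0058 = 20 + (1.672)/0.0058 = 308 °C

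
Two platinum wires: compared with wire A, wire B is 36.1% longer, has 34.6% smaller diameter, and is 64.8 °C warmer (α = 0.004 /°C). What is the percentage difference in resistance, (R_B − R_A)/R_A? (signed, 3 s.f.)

R ∝ ρL/d² with ρ ∝ (1+αΔT), so R_B/R_A = (1 + 36.1/100) × (1 − 34.6/100)⁻² × (1 + 0.004×64.8)
= 1.361 × 2.338 × 1.259 = 4.007
(R_B − R_A)/R_A = 4.007 − 1 = 301%

301%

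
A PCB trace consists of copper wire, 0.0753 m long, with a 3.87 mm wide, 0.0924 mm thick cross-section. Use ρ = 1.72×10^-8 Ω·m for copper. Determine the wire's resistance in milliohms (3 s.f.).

3.62 mΩ

A = 3.87 × 0.0924 mm² = 0.358 mm² = 3.576e-07 m²
R = ρL/A = (1.72×10^-8)(0.0753 m)/(3.576e-07 m²) = 3.62 mΩ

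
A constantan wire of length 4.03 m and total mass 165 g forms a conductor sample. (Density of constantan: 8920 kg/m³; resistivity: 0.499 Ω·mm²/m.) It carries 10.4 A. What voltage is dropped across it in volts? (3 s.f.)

ρ = 0.499 Ω·mm²/m = 4.99×10^-7 Ω·m
A = m/(density·L) = 0.165/(8920×4.03) = 4.5900e-06 m²
R = ρL/A = (4.99×10^-7)(4.03)/(4.5900e-06) = 0.4381 Ω
V = IR = 10.4 × 0.4381 = 4.56 V

4.56 V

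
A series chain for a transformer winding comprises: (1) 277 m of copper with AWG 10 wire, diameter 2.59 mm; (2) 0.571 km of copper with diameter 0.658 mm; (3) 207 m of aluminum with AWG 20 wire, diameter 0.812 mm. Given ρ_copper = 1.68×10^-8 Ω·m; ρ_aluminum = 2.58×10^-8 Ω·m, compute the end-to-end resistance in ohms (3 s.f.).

39.4 Ω

Seg 1: A = π(2.59/2 mm)² = π(1.2950e-03 m)² = 5.269e-06 m²
R_1 = (1.68×10^-8)(277)/(5.269e-06) = 0.8833 Ω
Seg 2: A = π(d/2)² = π(3.2900e-04 m)² = 3.400e-07 m²
R_2 = (1.68×10^-8)(571)/(3.400e-07) = 28.21 Ω
Seg 3: A = π(0.812/2 mm)² = π(4.0600e-04 m)² = 5.178e-07 m²
R_3 = (2.58×10^-8)(207)/(5.178e-07) = 10.31 Ω
R_total = R_1 + R_2 + R_3 = 39.4 Ω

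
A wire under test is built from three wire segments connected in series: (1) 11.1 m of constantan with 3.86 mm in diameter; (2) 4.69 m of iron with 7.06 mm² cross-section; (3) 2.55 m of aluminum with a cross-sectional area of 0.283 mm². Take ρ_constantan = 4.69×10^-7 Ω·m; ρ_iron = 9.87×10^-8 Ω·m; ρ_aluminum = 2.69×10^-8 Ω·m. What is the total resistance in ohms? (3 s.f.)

0.753 Ω

Seg 1: A = π(d/2)² = π(1.9300e-03 m)² = 1.170e-05 m²
R_1 = (4.69×10^-7)(11.1)/(1.170e-05) = 0.4449 Ω
Seg 2: A = 7.06 mm² = 7.060e-06 m²
R_2 = (9.87×10^-8)(4.69)/(7.060e-06) = 0.06557 Ω
Seg 3: A = 0.283 mm² = 2.830e-07 m²
R_3 = (2.69×10^-8)(2.55)/(2.830e-07) = 0.2424 Ω
R_total = R_1 + R_2 + R_3 = 0.753 Ω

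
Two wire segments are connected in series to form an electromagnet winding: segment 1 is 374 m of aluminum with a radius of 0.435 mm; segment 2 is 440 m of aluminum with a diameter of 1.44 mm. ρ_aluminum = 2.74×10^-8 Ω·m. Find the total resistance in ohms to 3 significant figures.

24.6 Ω

Segment 1: A = πr² = π(4.3500e-04 m)² = 5.945e-07 m²
R₁ = ρL/A = (2.74×10^-8)(374)/(5.945e-07) = 17.24 Ω
Segment 2: A = π(d/2)² = π(7.2000e-04 m)² = 1.629e-06 m²
R₂ = (2.74×10^-8)(440)/(1.629e-06) = 7.403 Ω
R = R₁ + R₂ = 24.6 Ω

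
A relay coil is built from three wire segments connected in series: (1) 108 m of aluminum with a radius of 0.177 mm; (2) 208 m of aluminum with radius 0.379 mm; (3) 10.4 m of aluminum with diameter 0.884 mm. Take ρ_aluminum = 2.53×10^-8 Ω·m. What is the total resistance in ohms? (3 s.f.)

39.9 Ω

Seg 1: A = πr² = π(1.7700e-04 m)² = 9.842e-08 m²
R_1 = (2.53×10^-8)(108)/(9.842e-08) = 27.76 Ω
Seg 2: A = πr² = π(3.7900e-04 m)² = 4.513e-07 m²
R_2 = (2.53×10^-8)(208)/(4.513e-07) = 11.66 Ω
Seg 3: A = π(d/2)² = π(4.4200e-04 m)² = 6.138e-07 m²
R_3 = (2.53×10^-8)(10.4)/(6.138e-07) = 0.4287 Ω
R_total = R_1 + R_2 + R_3 = 39.9 Ω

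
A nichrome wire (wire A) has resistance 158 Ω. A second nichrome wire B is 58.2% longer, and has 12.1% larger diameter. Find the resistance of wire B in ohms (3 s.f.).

R ∝ L/d², so R_B/R_A = (1 + 58.2/100) × (1 + 12.1/100)⁻²
= 1.582 × 0.7958 = 1.259
R_B = 1.259 × 158 = 199 Ω

199 Ω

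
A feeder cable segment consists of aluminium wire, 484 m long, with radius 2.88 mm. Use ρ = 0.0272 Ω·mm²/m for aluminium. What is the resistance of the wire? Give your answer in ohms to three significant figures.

0.505 Ω

ρ = 0.0272 Ω·mm²/m = 2.72×10^-8 Ω·m
A = πr² = π(2.8800e-03 m)² = 2.606e-05 m²
R = ρL/A = (2.72×10^-8)(484 m)/(2.606e-05 m²) = 0.505 Ω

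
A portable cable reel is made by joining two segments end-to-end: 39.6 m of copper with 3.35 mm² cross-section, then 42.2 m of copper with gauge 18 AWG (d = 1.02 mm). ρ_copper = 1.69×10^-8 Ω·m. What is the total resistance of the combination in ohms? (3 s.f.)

1.07 Ω

Segment 1: A = 3.35 mm² = 3.350e-06 m²
R₁ = ρL/A = (1.69×10^-8)(39.6)/(3.350e-06) = 0.1998 Ω
Segment 2: A = π(1.02/2 mm)² = π(5.1000e-04 m)² = 8.171e-07 m²
R₂ = (1.69×10^-8)(42.2)/(8.171e-07) = 0.8728 Ω
R = R₁ + R₂ = 1.07 Ω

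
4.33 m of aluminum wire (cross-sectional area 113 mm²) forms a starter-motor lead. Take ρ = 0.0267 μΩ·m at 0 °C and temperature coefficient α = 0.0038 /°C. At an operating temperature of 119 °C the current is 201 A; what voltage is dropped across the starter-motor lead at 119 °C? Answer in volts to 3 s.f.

ρ = 0.0267 μΩ·m = 2.67×10^-8 Ω·m
A = 113 mm² = 1.130e-04 m²
R₍0₎ = ρL/A = (2.67×10^-8)(4.33)/(1.130e-04) = 0.001023 Ω
R₍119₎ = R₍0₎(1 + αΔT) = 0.001023 × (1 + 0.0038×119) = 0.001486 Ω
V = IR = 201 × 0.001486 = 0.299 V

0.299 V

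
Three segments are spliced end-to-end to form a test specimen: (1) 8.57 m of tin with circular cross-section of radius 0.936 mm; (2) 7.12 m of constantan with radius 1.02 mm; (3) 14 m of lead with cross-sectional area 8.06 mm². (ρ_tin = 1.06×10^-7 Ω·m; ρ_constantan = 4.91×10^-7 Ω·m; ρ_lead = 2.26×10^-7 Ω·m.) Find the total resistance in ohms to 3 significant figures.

1.79 Ω

Seg 1: A = πr² = π(9.3600e-04 m)² = 2.752e-06 m²
R_1 = (1.06×10^-7)(8.57)/(2.752e-06) = 0.3301 Ω
Seg 2: A = πr² = π(1.0200e-03 m)² = 3.269e-06 m²
R_2 = (4.91×10^-7)(7.12)/(3.269e-06) = 1.07 Ω
Seg 3: A = 8.06 mm² = 8.060e-06 m²
R_3 = (2.26×10^-7)(14)/(8.060e-06) = 0.3926 Ω
R_total = R_1 + R_2 + R_3 = 1.79 Ω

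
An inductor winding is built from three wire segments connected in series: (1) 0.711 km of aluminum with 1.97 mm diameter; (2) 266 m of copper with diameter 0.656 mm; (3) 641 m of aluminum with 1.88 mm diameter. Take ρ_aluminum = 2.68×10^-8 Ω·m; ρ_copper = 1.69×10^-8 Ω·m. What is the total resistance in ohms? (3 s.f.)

25.7 Ω

Seg 1: A = π(d/2)² = π(9.8500e-04 m)² = 3.048e-06 m²
R_1 = (2.68×10^-8)(711)/(3.048e-06) = 6.251 Ω
Seg 2: A = π(d/2)² = π(3.2800e-04 m)² = 3.380e-07 m²
R_2 = (1.69×10^-8)(266)/(3.380e-07) = 13.3 Ω
Seg 3: A = π(d/2)² = π(9.4000e-04 m)² = 2.776e-06 m²
R_3 = (2.68×10^-8)(641)/(2.776e-06) = 6.189 Ω
R_total = R_1 + R_2 + R_3 = 25.7 Ω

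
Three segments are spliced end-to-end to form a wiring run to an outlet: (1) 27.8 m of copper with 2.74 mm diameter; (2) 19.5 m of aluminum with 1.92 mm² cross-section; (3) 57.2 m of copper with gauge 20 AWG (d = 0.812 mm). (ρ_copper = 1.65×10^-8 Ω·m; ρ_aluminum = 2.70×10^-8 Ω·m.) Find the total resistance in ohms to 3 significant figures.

2.17 Ω

Seg 1: A = π(d/2)² = π(1.3700e-03 m)² = 5.896e-06 m²
R_1 = (1.65×10^-8)(27.8)/(5.896e-06) = 0.07779 Ω
Seg 2: A = 1.92 mm² = 1.920e-06 m²
R_2 = (2.70×10^-8)(19.5)/(1.920e-06) = 0.2742 Ω
Seg 3: A = π(0.812/2 mm)² = π(4.0600e-04 m)² = 5.178e-07 m²
R_3 = (1.65×10^-8)(57.2)/(5.178e-07) = 1.823 Ω
R_total = R_1 + R_2 + R_3 = 2.17 Ω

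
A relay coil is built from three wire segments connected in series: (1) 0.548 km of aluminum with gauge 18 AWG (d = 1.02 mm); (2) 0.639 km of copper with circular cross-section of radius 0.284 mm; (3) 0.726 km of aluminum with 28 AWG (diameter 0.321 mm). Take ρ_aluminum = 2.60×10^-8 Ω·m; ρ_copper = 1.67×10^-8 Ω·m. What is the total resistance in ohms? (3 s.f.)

Seg 1: A = π(1.02/2 mm)² = π(5.1000e-04 m)² = 8.171e-07 m²
R_1 = (2.60×10^-8)(548)/(8.171e-07) = 17.44 Ω
Seg 2: A = πr² = π(2.8400e-04 m)² = 2.534e-07 m²
R_2 = (1.67×10^-8)(639)/(2.534e-07) = 42.11 Ω
Seg 3: A = π(0.321/2 mm)² = π(1.6050e-04 m)² = 8.093e-08 m²
R_3 = (2.60×10^-8)(726)/(8.093e-08) = 233.2 Ω
R_total = R_1 + R_2 + R_3 = 293 Ω

293 Ω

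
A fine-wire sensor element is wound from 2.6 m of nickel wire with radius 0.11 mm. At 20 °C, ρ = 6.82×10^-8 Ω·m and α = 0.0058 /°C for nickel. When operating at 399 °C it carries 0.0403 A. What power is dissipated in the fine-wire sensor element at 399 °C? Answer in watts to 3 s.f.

0.0242 W

A = πr² = π(1.1000e-04 m)² = 3.801e-08 m²
R₍20₎ = ρL/A = (6.82×10^-8)(2.6)/(3.801e-08) = 4.665 Ω
R₍399₎ = R₍20₎(1 + αΔT) = 4.665 × (1 + 0.0058×379) = 14.92 Ω
P = I²R = (0.0403)² × 14.92 = 0.0242 W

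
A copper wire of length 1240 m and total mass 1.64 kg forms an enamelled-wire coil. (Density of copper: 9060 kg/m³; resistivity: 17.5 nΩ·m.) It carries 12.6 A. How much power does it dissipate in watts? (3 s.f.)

ρ = 17.5 nΩ·m = 1.75×10^-8 Ω·m
A = m/(density·L) = 1.64/(9060×1240) = 1.4598e-07 m²
R = ρL/A = (1.75×10^-8)(1240)/(1.4598e-07) = 148.7 Ω
P = I²R = (12.6)² × 148.7 = 23600 W

23600 W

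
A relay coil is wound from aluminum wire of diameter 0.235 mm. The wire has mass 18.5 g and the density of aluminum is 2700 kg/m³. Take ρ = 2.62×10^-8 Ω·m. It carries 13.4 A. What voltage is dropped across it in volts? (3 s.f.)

A = π(d/2)² = π(1.1750e-04 m)² = 4.3374e-08 m²
L = m/(density·A) = 0.0185/(2700×4.3374e-08) = 158 m
R = ρL/A = (2.62×10^-8)(158)/(4.3374e-08) = 95.42 Ω
V = IR = 13.4 × 95.42 = 1280 V

1280 V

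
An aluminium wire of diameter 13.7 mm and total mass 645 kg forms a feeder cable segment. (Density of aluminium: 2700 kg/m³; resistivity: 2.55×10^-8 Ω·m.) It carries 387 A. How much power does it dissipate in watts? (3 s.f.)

A = π(d/2)² = π(6.8500e-03 m)² = 1.4741e-04 m²
L = m/(density·A) = 645/(2700×1.4741e-04) = 1621 m
R = ρL/A = (2.55×10^-8)(1621)/(1.4741e-04) = 0.2803 Ω
P = I²R = (387)² × 0.2803 = 42000 W

42000 W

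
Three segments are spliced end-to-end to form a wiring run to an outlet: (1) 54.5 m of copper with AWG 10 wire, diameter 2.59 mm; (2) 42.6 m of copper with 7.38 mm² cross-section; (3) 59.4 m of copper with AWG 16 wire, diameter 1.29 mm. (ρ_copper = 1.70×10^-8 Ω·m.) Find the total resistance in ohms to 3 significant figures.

1.05 Ω

Seg 1: A = π(2.59/2 mm)² = π(1.2950e-03 m)² = 5.269e-06 m²
R_1 = (1.70×10^-8)(54.5)/(5.269e-06) = 0.1759 Ω
Seg 2: A = 7.38 mm² = 7.380e-06 m²
R_2 = (1.70×10^-8)(42.6)/(7.380e-06) = 0.09813 Ω
Seg 3: A = π(1.29/2 mm)² = π(6.4500e-04 m)² = 1.307e-06 m²
R_3 = (1.70×10^-8)(59.4)/(1.307e-06) = 0.7726 Ω
R_total = R_1 + R_2 + R_3 = 1.05 Ω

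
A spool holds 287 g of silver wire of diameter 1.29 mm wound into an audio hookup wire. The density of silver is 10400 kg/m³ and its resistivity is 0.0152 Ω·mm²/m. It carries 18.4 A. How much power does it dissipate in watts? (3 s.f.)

ρ = 0.0152 Ω·mm²/m = 1.52×10^-8 Ω·m
A = π(d/2)² = π(6.4500e-04 m)² = 1.3070e-06 m²
L = m/(density·A) = 0.287/(10400×1.3070e-06) = 21.11 m
R = ρL/A = (1.52×10^-8)(21.11)/(1.3070e-06) = 0.2456 Ω
P = I²R = (18.4)² × 0.2456 = 83.1 W

83.1 W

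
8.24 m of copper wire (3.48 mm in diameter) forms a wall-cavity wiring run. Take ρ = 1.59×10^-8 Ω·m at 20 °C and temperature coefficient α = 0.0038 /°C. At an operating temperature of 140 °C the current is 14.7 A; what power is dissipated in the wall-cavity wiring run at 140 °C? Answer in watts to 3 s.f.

A = π(d/2)² = π(1.7400e-03 m)² = 9.511e-06 m²
R₍20₎ = ρL/A = (1.59×10^-8)(8.24)/(9.511e-06) = 0.01377 Ω
R₍140₎ = R₍20₎(1 + αΔT) = 0.01377 × (1 + 0.0038×120) = 0.02006 Ω
P = I²R = (14.7)² × 0.02006 = 4.33 W

4.33 W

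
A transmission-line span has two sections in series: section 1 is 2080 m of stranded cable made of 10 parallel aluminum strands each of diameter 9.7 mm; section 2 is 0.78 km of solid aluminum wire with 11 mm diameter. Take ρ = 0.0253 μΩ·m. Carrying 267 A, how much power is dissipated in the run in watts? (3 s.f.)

ρ = 0.0253 μΩ·m = 2.53×10^-8 Ω·m
Section 1: A_strand = π(4.8500e-03)² = 7.390e-05 m²; R₁ = ρL/(N·A_s) = (2.53×10^-8)(2080)/(10×7.390e-05) = 0.07121 Ω
Section 2: A = π(d/2)² = π(5.5000e-03 m)² = 9.503e-05 m²
R₂ = (2.53×10^-8)(780)/(9.503e-05) = 0.2077 Ω
R = R₁ + R₂ = 0.2789 Ω
P = I²R = (267)² × 0.2789 = 19900 W

19900 W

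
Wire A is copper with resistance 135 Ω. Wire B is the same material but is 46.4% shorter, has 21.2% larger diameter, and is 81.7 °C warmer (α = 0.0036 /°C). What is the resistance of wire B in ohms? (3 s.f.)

63.7 Ω

R ∝ ρL/d² with ρ ∝ (1+αΔT), so R_B/R_A = (1 − 46.4/100) × (1 + 21.2/100)⁻² × (1 + 0.0036×81.7)
= 0.536 × 0.6808 × 1.294 = 0.4722
R_B = 0.4722 × 135 = 63.7 Ω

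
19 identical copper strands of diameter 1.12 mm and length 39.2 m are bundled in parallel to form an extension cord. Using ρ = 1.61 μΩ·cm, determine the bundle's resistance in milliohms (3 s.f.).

ρ = 1.61 μΩ·cm = 1.61×10^-8 Ω·m
A_strand = π(5.6000e-04 m)² = 9.852e-07 m²
R_strand = ρL/A = (1.61×10^-8)(39.2)/(9.852e-07) = 0.6406 Ω
R_total = R_strand/N = 0.6406/19 = 33.7 mΩ

33.7 mΩ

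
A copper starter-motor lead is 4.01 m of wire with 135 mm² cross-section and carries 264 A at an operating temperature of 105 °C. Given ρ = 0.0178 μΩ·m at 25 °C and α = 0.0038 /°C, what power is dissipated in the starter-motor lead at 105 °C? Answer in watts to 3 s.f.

48.1 W

ρ = 0.0178 μΩ·m = 1.78×10^-8 Ω·m
A = 135 mm² = 1.350e-04 m²
R₍25₎ = ρL/A = (1.78×10^-8)(4.01)/(1.350e-04) = 5.287×10^-4 Ω
R₍105₎ = R₍25₎(1 + αΔT) = 5.287×10^-4 × (1 + 0.0038×80) = 6.895×10^-4 Ω
P = I²R = (264)² × 6.895×10^-4 = 48.1 W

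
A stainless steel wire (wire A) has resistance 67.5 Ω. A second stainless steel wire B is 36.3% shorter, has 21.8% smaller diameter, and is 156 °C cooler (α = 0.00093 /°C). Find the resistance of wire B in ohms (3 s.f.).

R ∝ ρL/d² with ρ ∝ (1+αΔT), so R_B/R_A = (1 − 36.3/100) × (1 − 21.8/100)⁻² × (1 − 0.00093×156)
= 0.637 × 1.635 × 0.8549 = 0.8905
R_B = 0.8905 × 67.5 = 60.1 Ω

60.1 Ω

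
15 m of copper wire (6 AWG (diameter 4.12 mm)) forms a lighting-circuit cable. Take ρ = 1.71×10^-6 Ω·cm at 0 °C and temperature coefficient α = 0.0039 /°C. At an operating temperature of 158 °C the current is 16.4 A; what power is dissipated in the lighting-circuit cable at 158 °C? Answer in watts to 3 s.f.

8.36 W

ρ = 1.71×10^-6 Ω·cm = 1.71×10^-8 Ω·m
A = π(4.12/2 mm)² = π(2.0600e-03 m)² = 1.333e-05 m²
R₍0₎ = ρL/A = (1.71×10^-8)(15)/(1.333e-05) = 0.01924 Ω
R₍158₎ = R₍0₎(1 + αΔT) = 0.01924 × (1 + 0.0039×158) = 0.0311 Ω
P = I²R = (16.4)² × 0.0311 = 8.36 W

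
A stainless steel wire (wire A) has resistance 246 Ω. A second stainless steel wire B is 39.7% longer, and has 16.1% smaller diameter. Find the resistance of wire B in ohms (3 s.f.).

R ∝ L/d², so R_B/R_A = (1 + 39.7/100) × (1 − 16.1/100)⁻²
= 1.397 × 1.421 = 1.985
R_B = 1.985 × 246 = 488 Ω

488 Ω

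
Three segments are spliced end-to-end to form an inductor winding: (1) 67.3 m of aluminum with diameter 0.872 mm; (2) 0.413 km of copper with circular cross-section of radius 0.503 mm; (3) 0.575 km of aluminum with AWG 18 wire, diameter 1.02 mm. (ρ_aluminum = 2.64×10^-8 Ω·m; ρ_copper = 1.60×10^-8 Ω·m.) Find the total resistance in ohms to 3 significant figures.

29.9 Ω

Seg 1: A = π(d/2)² = π(4.3600e-04 m)² = 5.972e-07 m²
R_1 = (2.64×10^-8)(67.3)/(5.972e-07) = 2.975 Ω
Seg 2: A = πr² = π(5.0300e-04 m)² = 7.949e-07 m²
R_2 = (1.60×10^-8)(413)/(7.949e-07) = 8.314 Ω
Seg 3: A = π(1.02/2 mm)² = π(5.1000e-04 m)² = 8.171e-07 m²
R_3 = (2.64×10^-8)(575)/(8.171e-07) = 18.58 Ω
R_total = R_1 + R_2 + R_3 = 29.9 Ω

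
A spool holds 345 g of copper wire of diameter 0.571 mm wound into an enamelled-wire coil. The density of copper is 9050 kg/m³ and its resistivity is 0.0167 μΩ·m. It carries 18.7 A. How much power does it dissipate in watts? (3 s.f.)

3400 W

ρ = 0.0167 μΩ·m = 1.67×10^-8 Ω·m
A = π(d/2)² = π(2.8550e-04 m)² = 2.5607e-07 m²
L = m/(density·A) = 0.345/(9050×2.5607e-07) = 148.9 m
R = ρL/A = (1.67×10^-8)(148.9)/(2.5607e-07) = 9.709 Ω
P = I²R = (18.7)² × 9.709 = 3400 W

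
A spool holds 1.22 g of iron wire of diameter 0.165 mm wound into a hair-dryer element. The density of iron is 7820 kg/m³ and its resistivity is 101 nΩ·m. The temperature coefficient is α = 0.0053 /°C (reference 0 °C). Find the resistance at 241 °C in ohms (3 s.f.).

78.5 Ω

ρ = 101 nΩ·m = 1.01×10^-7 Ω·m
A = π(d/2)² = π(8.2500e-05 m)² = 2.1382e-08 m²
L = m/(density·A) = 0.00122/(7820×2.1382e-08) = 7.296 m
R = ρL/A = (1.01×10^-7)(7.296)/(2.1382e-08) = 34.46 Ω
R(241 °C) = 34.46 × (1 + 0.0053×241) = 78.5 Ω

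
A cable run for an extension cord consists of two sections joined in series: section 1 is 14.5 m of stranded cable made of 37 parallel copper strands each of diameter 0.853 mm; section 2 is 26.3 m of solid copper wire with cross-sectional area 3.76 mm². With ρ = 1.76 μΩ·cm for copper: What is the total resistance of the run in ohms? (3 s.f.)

ρ = 1.76 μΩ·cm = 1.76×10^-8 Ω·m
Section 1: A_strand = π(4.2650e-04)² = 5.715e-07 m²; R₁ = ρL/(N·A_s) = (1.76×10^-8)(14.5)/(37×5.715e-07) = 0.01207 Ω
Section 2: A = 3.76 mm² = 3.760e-06 m²
R₂ = (1.76×10^-8)(26.3)/(3.760e-06) = 0.1231 Ω
R = R₁ + R₂ = 0.135 Ω

0.135 Ω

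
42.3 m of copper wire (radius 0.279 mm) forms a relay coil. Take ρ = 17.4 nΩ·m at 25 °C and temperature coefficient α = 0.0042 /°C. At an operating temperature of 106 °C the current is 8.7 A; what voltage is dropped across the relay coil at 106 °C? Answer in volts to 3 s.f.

35.1 V

ρ = 17.4 nΩ·m = 1.74×10^-8 Ω·m
A = πr² = π(2.7900e-04 m)² = 2.445e-07 m²
R₍25₎ = ρL/A = (1.74×10^-8)(42.3)/(2.445e-07) = 3.01 Ω
R₍106₎ = R₍25₎(1 + αΔT) = 3.01 × (1 + 0.0042×81) = 4.034 Ω
V = IR = 8.7 × 4.034 = 35.1 V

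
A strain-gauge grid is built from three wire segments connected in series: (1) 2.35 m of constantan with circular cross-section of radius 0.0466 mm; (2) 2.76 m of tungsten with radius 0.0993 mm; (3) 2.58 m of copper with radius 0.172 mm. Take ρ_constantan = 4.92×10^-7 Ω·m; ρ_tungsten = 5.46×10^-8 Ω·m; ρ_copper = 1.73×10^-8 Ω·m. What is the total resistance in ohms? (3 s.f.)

Seg 1: A = πr² = π(4.6600e-05 m)² = 6.822e-09 m²
R_1 = (4.92×10^-7)(2.35)/(6.822e-09) = 169.5 Ω
Seg 2: A = πr² = π(9.9300e-05 m)² = 3.098e-08 m²
R_2 = (5.46×10^-8)(2.76)/(3.098e-08) = 4.865 Ω
Seg 3: A = πr² = π(1.7200e-04 m)² = 9.294e-08 m²
R_3 = (1.73×10^-8)(2.58)/(9.294e-08) = 0.4802 Ω
R_total = R_1 + R_2 + R_3 = 175 Ω

175 Ω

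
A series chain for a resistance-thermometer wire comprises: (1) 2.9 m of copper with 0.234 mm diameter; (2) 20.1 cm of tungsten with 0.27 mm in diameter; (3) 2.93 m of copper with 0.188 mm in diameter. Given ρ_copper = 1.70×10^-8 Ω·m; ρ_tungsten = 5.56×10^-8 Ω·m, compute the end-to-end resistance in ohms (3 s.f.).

Seg 1: A = π(d/2)² = π(1.1700e-04 m)² = 4.301e-08 m²
R_1 = (1.70×10^-8)(2.9)/(4.301e-08) = 1.146 Ω
Seg 2: A = π(d/2)² = π(1.3500e-04 m)² = 5.726e-08 m²
R_2 = (5.56×10^-8)(0.201)/(5.726e-08) = 0.1952 Ω
Seg 3: A = π(d/2)² = π(9.4000e-05 m)² = 2.776e-08 m²
R_3 = (1.70×10^-8)(2.93)/(2.776e-08) = 1.794 Ω
R_total = R_1 + R_2 + R_3 = 3.14 Ω

3.14 Ω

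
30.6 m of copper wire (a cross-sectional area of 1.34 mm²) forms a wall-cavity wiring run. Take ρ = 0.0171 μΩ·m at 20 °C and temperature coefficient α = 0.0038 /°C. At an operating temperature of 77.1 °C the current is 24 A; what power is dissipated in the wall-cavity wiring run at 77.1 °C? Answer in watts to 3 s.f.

ρ = 0.0171 μΩ·m = 1.71×10^-8 Ω·m
A = 1.34 mm² = 1.340e-06 m²
R₍20₎ = ρL/A = (1.71×10^-8)(30.6)/(1.340e-06) = 0.3905 Ω
R₍77.1₎ = R₍20₎(1 + αΔT) = 0.3905 × (1 + 0.0038×57.1) = 0.4752 Ω
P = I²R = (24)² × 0.4752 = 274 W

274 W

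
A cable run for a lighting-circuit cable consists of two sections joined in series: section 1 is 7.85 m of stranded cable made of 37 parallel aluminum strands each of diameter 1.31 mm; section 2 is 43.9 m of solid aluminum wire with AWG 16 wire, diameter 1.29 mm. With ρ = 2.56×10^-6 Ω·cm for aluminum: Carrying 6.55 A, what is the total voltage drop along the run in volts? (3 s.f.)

5.66 V

ρ = 2.56×10^-6 Ω·cm = 2.56×10^-8 Ω·m
Section 1: A_strand = π(6.5500e-04)² = 1.348e-06 m²; R₁ = ρL/(N·A_s) = (2.56×10^-8)(7.85)/(37×1.348e-06) = 0.00403 Ω
Section 2: A = π(1.29/2 mm)² = π(6.4500e-04 m)² = 1.307e-06 m²
R₂ = (2.56×10^-8)(43.9)/(1.307e-06) = 0.8599 Ω
R = R₁ + R₂ = 0.8639 Ω
V = IR = 6.55 × 0.8639 = 5.66 V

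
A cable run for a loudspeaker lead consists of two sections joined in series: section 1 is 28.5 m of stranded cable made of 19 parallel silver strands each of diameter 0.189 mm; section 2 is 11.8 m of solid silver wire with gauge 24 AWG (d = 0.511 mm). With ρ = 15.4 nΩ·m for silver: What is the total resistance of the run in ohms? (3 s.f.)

ρ = 15.4 nΩ·m = 1.54×10^-8 Ω·m
Section 1: A_strand = π(9.4500e-05)² = 2.806e-08 m²; R₁ = ρL/(N·A_s) = (1.54×10^-8)(28.5)/(19×2.806e-08) = 0.8234 Ω
Section 2: A = π(0.511/2 mm)² = π(2.5550e-04 m)² = 2.051e-07 m²
R₂ = (1.54×10^-8)(11.8)/(2.051e-07) = 0.8861 Ω
R = R₁ + R₂ = 1.71 Ω

1.71 Ω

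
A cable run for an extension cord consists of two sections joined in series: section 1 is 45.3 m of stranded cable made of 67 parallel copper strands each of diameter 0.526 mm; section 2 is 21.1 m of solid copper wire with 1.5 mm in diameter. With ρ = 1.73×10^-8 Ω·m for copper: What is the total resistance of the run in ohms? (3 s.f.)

0.260 Ω

Section 1: A_strand = π(2.6300e-04)² = 2.173e-07 m²; R₁ = ρL/(N·A_s) = (1.73×10^-8)(45.3)/(67×2.173e-07) = 0.05383 Ω
Section 2: A = π(d/2)² = π(7.5000e-04 m)² = 1.767e-06 m²
R₂ = (1.73×10^-8)(21.1)/(1.767e-06) = 0.2066 Ω
R = R₁ + R₂ = 0.260 Ω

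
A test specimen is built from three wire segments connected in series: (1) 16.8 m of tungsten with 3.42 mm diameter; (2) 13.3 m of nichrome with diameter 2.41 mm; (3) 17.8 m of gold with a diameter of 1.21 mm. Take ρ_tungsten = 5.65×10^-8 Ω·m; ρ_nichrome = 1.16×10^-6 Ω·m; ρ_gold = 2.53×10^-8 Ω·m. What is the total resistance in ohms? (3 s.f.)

3.88 Ω

Seg 1: A = π(d/2)² = π(1.7100e-03 m)² = 9.186e-06 m²
R_1 = (5.65×10^-8)(16.8)/(9.186e-06) = 0.1033 Ω
Seg 2: A = π(d/2)² = π(1.2050e-03 m)² = 4.562e-06 m²
R_2 = (1.16×10^-6)(13.3)/(4.562e-06) = 3.382 Ω
Seg 3: A = π(d/2)² = π(6.0500e-04 m)² = 1.150e-06 m²
R_3 = (2.53×10^-8)(17.8)/(1.150e-06) = 0.3916 Ω
R_total = R_1 + R_2 + R_3 = 3.88 Ω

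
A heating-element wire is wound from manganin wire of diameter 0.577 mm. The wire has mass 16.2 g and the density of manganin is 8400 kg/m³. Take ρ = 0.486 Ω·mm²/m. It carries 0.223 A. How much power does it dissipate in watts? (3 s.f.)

ρ = 0.486 Ω·mm²/m = 4.86×10^-7 Ω·m
A = π(d/2)² = π(2.8850e-04 m)² = 2.6148e-07 m²
L = m/(density·A) = 0.0162/(8400×2.6148e-07) = 7.376 m
R = ρL/A = (4.86×10^-7)(7.376)/(2.6148e-07) = 13.71 Ω
P = I²R = (0.223)² × 13.71 = 0.682 W

0.682 W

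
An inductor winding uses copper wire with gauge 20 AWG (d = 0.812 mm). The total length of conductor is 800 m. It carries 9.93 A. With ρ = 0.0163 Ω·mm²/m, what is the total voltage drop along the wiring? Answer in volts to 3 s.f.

ρ = 0.0163 Ω·mm²/m = 1.63×10^-8 Ω·m
A = π(0.812/2 mm)² = π(4.0600e-04 m)² = 5.178e-07 m²
R = ρL/A = (1.63×10^-8)(800)/(5.178e-07) = 25.18 Ω
V = IR = 9.93 × 25.18 = 250 V

250 V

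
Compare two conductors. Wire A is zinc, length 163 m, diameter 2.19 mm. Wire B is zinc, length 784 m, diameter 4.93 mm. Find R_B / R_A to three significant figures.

R ∝ ρL/d², so R_B/R_A = (L_B/L_A) × (d_A/d_B)²
= (784/163) × (2.19/4.93)² = 0.949

0.949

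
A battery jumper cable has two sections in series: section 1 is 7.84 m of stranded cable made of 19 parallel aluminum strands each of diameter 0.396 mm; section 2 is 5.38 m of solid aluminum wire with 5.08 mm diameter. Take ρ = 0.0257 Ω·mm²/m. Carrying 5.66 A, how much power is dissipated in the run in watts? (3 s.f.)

ρ = 0.0257 Ω·mm²/m = 2.57×10^-8 Ω·m
Section 1: A_strand = π(1.9800e-04)² = 1.232e-07 m²; R₁ = ρL/(N·A_s) = (2.57×10^-8)(7.84)/(19×1.232e-07) = 0.0861 Ω
Section 2: A = π(d/2)² = π(2.5400e-03 m)² = 2.027e-05 m²
R₂ = (2.57×10^-8)(5.38)/(2.027e-05) = 0.006822 Ω
R = R₁ + R₂ = 0.09292 Ω
P = I²R = (5.66)² × 0.09292 = 2.98 W

2.98 W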